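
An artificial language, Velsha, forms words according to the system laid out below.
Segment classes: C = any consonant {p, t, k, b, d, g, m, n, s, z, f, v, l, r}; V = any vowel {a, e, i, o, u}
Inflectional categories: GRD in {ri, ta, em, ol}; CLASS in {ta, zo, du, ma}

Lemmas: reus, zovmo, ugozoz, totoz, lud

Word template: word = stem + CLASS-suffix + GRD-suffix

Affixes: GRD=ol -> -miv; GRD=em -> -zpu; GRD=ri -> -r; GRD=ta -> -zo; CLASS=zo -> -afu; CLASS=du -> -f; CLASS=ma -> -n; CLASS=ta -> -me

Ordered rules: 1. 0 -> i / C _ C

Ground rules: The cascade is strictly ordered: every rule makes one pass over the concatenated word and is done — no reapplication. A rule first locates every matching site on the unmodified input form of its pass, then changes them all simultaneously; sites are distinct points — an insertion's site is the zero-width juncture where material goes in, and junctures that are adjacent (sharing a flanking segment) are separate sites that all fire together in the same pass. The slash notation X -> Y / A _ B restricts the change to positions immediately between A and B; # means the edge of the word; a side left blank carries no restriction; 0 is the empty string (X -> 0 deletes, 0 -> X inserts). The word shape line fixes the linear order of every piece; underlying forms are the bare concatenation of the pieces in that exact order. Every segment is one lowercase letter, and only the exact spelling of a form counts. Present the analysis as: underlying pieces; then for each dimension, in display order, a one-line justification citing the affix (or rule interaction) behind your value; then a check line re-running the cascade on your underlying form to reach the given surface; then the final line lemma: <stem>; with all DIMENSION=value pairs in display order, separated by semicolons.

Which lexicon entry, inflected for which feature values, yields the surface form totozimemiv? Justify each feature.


underlying: totoz-me-miv
GRD=ol - signalled by the affix -miv
CLASS=ta - signalled by the affix -me
check: totozmemiv -> totozimemiv
lemma: totoz; GRD=ol; CLASS=ta


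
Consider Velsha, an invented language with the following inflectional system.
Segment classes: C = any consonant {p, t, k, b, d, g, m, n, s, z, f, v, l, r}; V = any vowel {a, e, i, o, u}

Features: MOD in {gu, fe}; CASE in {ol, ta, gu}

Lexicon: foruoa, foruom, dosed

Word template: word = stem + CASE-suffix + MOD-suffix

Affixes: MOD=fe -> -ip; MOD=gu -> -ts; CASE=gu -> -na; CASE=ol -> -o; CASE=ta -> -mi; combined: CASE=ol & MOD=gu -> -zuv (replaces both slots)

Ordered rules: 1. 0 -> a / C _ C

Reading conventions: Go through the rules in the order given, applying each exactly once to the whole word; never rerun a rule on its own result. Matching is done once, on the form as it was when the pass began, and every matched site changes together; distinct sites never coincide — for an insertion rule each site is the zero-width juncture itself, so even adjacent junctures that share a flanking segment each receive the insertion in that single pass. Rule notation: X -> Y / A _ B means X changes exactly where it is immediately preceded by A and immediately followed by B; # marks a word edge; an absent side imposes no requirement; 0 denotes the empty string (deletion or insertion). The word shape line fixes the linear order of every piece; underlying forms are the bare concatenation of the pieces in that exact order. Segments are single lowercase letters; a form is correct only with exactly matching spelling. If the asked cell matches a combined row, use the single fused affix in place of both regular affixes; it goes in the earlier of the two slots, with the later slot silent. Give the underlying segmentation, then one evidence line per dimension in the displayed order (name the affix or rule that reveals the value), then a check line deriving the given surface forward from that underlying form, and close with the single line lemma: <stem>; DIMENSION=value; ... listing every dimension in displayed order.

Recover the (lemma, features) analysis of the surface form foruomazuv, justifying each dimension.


underlying: foruom-zuv
MOD=gu - signalled by the combined affix row
CASE=ol - signalled by the combined affix row
check: foruomzuv -> foruomazuv
lemma: foruom; MOD=gu; CASE=ol


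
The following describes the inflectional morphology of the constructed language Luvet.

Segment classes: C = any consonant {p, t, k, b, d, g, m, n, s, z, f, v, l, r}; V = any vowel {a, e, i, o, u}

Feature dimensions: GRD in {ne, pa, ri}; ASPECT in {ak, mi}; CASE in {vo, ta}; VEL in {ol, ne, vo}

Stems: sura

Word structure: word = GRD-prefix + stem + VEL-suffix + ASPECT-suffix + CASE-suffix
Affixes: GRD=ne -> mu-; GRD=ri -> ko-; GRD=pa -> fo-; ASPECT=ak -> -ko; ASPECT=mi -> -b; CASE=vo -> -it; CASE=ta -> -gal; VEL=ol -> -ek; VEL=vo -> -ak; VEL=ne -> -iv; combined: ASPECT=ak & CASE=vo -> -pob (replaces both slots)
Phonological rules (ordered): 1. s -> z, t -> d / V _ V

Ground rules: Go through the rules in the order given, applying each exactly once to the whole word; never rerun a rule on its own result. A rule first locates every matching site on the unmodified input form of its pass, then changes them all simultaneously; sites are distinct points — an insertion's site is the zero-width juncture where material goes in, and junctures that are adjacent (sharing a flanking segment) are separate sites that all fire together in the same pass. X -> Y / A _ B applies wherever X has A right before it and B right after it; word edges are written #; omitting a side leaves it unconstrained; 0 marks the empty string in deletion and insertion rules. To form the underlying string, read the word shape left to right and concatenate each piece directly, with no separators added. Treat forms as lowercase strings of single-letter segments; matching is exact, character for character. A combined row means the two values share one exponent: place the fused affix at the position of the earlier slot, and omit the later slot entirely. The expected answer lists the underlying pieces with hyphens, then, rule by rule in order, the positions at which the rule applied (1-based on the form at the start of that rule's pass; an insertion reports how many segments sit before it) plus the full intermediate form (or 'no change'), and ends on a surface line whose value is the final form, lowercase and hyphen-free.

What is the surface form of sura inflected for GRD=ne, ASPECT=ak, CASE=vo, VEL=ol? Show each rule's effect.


underlying: mu-sura-ek-pob
1. s -> z, t -> d / V _ V: fires at position(s) 3: muzuraekpob
surface: muzuraekpob


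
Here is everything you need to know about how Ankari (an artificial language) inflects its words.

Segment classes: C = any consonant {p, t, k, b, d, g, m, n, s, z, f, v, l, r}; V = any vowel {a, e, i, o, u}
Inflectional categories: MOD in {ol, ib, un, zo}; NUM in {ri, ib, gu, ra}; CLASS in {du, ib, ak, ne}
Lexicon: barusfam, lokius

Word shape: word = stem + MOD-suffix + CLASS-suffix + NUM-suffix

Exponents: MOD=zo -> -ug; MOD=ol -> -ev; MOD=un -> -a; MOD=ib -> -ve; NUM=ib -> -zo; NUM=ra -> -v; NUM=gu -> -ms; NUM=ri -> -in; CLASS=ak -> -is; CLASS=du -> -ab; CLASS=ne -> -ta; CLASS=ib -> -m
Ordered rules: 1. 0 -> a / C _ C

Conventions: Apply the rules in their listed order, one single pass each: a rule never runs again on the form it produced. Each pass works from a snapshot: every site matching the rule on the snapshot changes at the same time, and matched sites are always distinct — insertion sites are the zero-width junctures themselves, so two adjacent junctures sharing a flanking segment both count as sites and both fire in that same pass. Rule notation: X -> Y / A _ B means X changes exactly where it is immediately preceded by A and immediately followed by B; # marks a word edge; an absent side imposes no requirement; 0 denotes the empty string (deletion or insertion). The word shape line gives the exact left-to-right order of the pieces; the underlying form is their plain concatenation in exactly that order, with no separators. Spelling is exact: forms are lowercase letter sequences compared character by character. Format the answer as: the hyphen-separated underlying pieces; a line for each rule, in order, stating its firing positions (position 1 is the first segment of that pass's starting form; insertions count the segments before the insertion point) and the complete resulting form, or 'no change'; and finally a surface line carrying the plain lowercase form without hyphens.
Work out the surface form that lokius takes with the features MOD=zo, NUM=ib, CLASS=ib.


underlying: lokius-ug-m-zo
1. 0 -> a / C _ C: inserts after position(s) 8, 9: lokiusugamazo
surface: lokiusugamazo


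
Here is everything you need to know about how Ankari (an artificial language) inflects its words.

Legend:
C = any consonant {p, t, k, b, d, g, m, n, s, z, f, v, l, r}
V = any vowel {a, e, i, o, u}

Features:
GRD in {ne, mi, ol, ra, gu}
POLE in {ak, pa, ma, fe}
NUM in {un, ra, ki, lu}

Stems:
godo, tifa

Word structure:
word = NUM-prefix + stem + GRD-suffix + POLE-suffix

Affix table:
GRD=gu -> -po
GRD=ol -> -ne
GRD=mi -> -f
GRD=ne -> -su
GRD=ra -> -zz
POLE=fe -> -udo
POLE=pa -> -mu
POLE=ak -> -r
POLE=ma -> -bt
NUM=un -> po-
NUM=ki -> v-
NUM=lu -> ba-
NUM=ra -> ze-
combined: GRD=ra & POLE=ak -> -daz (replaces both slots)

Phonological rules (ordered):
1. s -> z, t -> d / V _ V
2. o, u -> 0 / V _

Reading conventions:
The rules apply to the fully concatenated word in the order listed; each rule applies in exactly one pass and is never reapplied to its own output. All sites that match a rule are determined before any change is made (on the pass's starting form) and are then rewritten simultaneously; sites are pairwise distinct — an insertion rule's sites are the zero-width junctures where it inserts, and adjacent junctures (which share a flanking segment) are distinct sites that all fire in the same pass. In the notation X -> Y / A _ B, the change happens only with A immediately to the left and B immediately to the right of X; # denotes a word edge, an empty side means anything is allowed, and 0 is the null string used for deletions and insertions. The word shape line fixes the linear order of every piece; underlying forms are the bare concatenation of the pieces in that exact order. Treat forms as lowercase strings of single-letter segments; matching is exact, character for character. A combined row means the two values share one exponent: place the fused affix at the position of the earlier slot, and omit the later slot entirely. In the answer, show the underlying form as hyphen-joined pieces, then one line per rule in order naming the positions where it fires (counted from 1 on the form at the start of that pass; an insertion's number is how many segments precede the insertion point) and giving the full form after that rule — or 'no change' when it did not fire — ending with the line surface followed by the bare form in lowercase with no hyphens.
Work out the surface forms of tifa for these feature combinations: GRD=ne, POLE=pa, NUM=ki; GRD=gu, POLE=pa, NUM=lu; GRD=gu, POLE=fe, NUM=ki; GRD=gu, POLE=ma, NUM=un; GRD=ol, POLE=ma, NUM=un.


cell GRD=ne, POLE=pa, NUM=ki:
underlying: v-tifa-su-mu
1. s -> z, t -> d / V _ V: fires at position(s) 6: vtifazumu
2. o, u -> 0 / V _: no change
surface: vtifazumu

cell GRD=gu, POLE=pa, NUM=lu:
underlying: ba-tifa-po-mu
1. s -> z, t -> d / V _ V: fires at position(s) 3: badifapomu
2. o, u -> 0 / V _: no change
surface: badifapomu

cell GRD=gu, POLE=fe, NUM=ki:
underlying: v-tifa-po-udo
1. s -> z, t -> d / V _ V: no change
2. o, u -> 0 / V _: fires at position(s) 8: vtifapodo
surface: vtifapodo

cell GRD=gu, POLE=ma, NUM=un:
underlying: po-tifa-po-bt
1. s -> z, t -> d / V _ V: fires at position(s) 3: podifapobt
2. o, u -> 0 / V _: no change
surface: podifapobt

cell GRD=ol, POLE=ma, NUM=un:
underlying: po-tifa-ne-bt
1. s -> z, t -> d / V _ V: fires at position(s) 3: podifanebt
2. o, u -> 0 / V _: no change
surface: podifanebt


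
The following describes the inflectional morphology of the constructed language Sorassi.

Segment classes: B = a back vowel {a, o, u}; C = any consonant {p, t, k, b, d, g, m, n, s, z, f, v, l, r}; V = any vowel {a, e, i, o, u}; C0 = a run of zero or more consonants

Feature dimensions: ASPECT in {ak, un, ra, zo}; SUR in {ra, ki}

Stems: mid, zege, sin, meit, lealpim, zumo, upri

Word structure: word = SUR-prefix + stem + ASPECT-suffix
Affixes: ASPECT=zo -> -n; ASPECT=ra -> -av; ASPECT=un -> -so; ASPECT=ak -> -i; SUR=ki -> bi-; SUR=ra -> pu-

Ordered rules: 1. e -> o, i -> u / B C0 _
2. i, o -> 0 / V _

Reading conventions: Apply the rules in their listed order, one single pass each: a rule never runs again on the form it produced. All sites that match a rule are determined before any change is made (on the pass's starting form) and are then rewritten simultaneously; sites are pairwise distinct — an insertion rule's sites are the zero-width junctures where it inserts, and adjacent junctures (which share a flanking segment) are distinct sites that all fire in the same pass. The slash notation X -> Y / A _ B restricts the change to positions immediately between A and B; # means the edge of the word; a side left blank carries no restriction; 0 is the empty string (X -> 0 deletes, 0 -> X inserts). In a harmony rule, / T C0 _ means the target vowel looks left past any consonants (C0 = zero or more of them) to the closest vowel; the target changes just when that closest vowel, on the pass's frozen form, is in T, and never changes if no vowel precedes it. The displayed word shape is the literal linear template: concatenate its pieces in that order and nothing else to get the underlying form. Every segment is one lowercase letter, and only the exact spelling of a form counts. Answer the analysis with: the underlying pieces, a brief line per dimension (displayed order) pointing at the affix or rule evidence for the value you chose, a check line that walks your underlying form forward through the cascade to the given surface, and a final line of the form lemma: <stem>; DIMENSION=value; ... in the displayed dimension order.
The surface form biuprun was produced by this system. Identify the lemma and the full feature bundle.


underlying: bi-upri-n
ASPECT=zo - signalled by the affix -n
SUR=ki - signalled by the affix bi-
check: biuprin -> biuprun -> biuprun
lemma: upri; ASPECT=zo; SUR=ki


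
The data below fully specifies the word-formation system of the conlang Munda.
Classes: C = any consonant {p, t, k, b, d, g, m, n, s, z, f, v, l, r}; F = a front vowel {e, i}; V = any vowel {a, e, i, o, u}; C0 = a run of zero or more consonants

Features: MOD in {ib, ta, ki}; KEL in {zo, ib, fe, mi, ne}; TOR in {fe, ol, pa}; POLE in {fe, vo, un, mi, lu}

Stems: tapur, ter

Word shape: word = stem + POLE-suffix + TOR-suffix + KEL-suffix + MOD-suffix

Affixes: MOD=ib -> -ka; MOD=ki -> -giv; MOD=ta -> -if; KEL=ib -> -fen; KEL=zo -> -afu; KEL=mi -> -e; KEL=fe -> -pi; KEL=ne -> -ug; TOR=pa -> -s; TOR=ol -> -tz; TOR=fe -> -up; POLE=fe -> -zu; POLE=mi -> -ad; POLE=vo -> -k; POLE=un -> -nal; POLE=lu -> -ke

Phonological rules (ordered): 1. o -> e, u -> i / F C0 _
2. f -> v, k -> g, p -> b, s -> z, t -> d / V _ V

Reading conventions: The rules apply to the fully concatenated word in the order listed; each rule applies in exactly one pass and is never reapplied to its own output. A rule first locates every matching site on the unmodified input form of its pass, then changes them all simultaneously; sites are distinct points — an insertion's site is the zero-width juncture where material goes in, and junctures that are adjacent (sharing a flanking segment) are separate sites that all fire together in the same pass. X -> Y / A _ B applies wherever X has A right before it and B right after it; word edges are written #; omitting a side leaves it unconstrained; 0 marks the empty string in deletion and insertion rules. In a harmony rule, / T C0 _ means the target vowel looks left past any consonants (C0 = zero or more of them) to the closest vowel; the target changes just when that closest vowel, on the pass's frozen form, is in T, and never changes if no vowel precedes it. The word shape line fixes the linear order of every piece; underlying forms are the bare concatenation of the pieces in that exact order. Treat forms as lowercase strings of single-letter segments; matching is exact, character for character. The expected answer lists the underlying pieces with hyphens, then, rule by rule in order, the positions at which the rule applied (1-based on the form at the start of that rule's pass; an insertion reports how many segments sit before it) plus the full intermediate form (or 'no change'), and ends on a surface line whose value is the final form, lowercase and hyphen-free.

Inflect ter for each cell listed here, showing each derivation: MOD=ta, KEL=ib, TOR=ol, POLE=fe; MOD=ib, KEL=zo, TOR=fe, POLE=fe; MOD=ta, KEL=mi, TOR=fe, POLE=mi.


cell MOD=ta, KEL=ib, TOR=ol, POLE=fe:
underlying: ter-zu-tz-fen-if
1. o -> e, u -> i / F C0 _: fires at position(s) 5: terzitzfenif
2. f -> v, k -> g, p -> b, s -> z, t -> d / V _ V: no change
surface: terzitzfenif

cell MOD=ib, KEL=zo, TOR=fe, POLE=fe:
underlying: ter-zu-up-afu-ka
1. o -> e, u -> i / F C0 _: fires at position(s) 5: terziupafuka
2. f -> v, k -> g, p -> b, s -> z, t -> d / V _ V: fires at position(s) 7, 9, 11: terziubavuga
surface: terziubavuga

cell MOD=ta, KEL=mi, TOR=fe, POLE=mi:
underlying: ter-ad-up-e-if
1. o -> e, u -> i / F C0 _: no change
2. f -> v, k -> g, p -> b, s -> z, t -> d / V _ V: fires at position(s) 7: teradubeif
surface: teradubeif


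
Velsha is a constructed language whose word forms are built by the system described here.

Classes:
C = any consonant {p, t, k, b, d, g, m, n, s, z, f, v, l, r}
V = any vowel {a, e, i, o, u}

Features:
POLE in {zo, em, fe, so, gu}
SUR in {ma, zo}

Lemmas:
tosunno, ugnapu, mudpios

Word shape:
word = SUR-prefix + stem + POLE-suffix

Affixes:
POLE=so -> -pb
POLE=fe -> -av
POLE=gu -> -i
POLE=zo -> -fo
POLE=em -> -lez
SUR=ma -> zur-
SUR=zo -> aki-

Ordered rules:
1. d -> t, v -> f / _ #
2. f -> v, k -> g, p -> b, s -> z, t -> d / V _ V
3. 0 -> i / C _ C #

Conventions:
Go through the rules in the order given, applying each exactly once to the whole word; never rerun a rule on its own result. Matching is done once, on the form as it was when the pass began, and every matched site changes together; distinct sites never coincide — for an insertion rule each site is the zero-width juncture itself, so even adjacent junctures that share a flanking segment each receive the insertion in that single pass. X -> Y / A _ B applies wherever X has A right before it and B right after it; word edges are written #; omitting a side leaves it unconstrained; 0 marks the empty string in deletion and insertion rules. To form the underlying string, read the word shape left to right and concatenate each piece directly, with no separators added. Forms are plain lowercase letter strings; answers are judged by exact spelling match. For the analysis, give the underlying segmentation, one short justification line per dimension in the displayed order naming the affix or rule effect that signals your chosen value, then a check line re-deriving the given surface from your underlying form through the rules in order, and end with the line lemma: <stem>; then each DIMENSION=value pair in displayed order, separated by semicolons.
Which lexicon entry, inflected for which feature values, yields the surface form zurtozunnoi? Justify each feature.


underlying: zur-tosunno-i
POLE=gu - signalled by the affix -i
SUR=ma - signalled by the affix zur-
check: zurtosunnoi -> zurtosunnoi -> zurtozunnoi -> zurtozunnoi
lemma: tosunno; POLE=gu; SUR=ma


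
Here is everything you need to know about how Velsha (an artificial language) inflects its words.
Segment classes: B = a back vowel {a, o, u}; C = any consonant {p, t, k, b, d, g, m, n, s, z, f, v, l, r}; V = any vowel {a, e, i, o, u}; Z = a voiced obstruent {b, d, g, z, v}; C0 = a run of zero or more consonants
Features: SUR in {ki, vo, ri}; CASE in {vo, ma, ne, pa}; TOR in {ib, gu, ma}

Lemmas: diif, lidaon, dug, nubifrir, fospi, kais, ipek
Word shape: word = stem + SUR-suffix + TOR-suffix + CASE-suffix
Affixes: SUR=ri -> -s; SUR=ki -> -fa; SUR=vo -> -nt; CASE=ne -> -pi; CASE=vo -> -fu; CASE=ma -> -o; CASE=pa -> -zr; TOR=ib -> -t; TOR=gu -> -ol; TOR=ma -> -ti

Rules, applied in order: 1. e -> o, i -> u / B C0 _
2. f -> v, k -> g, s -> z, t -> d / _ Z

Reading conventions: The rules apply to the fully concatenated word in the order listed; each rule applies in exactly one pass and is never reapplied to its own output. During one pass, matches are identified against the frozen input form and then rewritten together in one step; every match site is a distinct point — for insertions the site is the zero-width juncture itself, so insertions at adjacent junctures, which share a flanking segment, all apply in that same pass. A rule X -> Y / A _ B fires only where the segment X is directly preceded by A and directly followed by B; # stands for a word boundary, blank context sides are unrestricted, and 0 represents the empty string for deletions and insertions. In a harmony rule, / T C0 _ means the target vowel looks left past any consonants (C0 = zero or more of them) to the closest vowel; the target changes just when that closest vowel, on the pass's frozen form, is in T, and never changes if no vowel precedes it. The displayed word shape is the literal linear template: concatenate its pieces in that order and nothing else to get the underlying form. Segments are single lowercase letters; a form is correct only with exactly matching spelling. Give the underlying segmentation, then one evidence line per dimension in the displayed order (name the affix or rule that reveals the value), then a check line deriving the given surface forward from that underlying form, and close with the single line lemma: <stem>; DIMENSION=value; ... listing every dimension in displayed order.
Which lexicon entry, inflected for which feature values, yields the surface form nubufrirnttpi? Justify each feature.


underlying: nubifrir-nt-t-pi
SUR=vo - signalled by the affix -nt
CASE=ne - signalled by the affix -pi
TOR=ib - signalled by the affix -t
check: nubifrirnttpi -> nubufrirnttpi -> nubufrirnttpi
lemma: nubifrir; SUR=vo; CASE=ne; TOR=ib


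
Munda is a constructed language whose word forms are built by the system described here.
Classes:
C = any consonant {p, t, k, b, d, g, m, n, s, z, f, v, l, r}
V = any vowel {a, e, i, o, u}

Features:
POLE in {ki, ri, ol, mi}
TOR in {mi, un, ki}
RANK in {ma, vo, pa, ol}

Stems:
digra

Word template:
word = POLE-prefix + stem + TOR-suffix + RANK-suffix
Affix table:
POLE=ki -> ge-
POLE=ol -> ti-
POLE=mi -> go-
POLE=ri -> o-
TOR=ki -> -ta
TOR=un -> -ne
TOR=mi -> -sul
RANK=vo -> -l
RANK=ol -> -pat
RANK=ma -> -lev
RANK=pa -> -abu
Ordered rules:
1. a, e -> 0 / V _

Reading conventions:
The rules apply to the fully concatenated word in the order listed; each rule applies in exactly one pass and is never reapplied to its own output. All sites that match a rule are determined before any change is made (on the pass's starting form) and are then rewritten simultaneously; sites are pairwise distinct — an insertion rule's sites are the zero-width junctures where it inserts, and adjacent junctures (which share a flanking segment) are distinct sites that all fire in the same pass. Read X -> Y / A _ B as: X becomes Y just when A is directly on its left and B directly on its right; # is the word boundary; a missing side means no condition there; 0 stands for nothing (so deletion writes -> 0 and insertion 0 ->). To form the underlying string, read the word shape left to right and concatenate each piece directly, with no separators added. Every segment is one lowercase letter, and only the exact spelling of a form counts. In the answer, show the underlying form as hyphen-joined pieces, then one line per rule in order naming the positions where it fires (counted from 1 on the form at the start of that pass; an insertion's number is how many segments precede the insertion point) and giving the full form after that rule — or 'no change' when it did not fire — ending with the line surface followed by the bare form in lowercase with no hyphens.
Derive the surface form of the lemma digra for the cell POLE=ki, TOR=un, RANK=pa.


underlying: ge-digra-ne-abu
1. a, e -> 0 / V _: fires at position(s) 10: gedigranebu
surface: gedigranebu


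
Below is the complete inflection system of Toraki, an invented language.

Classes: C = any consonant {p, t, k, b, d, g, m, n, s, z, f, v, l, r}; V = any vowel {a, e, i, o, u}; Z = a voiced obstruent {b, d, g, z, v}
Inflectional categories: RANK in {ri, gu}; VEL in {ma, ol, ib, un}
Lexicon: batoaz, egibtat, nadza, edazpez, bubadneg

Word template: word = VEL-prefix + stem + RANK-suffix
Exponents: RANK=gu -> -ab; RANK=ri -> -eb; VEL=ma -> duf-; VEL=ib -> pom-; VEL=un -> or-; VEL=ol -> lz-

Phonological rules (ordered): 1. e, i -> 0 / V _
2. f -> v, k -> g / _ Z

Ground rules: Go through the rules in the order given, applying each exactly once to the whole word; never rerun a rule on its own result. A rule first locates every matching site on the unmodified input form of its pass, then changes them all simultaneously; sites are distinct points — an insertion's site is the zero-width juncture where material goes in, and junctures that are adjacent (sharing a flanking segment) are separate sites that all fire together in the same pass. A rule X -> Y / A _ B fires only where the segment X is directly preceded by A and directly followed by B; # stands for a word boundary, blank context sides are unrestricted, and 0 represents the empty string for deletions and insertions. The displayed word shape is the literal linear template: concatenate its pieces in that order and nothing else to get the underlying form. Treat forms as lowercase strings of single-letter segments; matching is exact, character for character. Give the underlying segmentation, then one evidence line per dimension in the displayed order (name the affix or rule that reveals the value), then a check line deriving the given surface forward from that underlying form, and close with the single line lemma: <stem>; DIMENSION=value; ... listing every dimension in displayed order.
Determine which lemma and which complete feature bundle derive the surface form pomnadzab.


underlying: pom-nadza-eb
RANK=ri - signalled by the affix -eb
VEL=ib - signalled by the affix pom-
check: pomnadzaeb -> pomnadzab -> pomnadzab
lemma: nadza; RANK=ri; VEL=ib


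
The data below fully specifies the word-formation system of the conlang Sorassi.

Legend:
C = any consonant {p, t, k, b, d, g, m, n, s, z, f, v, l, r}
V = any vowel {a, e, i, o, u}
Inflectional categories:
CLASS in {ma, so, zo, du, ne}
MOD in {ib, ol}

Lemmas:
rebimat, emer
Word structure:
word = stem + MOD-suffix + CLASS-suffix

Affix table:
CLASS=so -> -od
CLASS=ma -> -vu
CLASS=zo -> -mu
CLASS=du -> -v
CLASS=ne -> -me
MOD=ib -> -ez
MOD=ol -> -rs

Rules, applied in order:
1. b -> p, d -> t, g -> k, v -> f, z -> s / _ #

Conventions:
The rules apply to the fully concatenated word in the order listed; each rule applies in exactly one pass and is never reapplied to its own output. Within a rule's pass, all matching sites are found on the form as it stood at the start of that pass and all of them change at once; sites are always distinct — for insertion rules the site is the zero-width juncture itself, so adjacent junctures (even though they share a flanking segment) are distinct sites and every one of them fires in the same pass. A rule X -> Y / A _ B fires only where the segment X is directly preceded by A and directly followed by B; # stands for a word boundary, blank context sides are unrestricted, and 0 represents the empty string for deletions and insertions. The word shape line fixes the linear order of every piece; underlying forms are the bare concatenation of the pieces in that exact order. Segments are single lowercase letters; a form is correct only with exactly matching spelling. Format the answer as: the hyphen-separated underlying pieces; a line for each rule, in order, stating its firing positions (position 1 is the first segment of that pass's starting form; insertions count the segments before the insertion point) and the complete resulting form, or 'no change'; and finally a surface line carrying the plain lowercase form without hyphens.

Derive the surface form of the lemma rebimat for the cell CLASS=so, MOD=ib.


underlying: rebimat-ez-od
1. b -> p, d -> t, g -> k, v -> f, z -> s / _ #: fires at position(s) 11: rebimatezot
surface: rebimatezot


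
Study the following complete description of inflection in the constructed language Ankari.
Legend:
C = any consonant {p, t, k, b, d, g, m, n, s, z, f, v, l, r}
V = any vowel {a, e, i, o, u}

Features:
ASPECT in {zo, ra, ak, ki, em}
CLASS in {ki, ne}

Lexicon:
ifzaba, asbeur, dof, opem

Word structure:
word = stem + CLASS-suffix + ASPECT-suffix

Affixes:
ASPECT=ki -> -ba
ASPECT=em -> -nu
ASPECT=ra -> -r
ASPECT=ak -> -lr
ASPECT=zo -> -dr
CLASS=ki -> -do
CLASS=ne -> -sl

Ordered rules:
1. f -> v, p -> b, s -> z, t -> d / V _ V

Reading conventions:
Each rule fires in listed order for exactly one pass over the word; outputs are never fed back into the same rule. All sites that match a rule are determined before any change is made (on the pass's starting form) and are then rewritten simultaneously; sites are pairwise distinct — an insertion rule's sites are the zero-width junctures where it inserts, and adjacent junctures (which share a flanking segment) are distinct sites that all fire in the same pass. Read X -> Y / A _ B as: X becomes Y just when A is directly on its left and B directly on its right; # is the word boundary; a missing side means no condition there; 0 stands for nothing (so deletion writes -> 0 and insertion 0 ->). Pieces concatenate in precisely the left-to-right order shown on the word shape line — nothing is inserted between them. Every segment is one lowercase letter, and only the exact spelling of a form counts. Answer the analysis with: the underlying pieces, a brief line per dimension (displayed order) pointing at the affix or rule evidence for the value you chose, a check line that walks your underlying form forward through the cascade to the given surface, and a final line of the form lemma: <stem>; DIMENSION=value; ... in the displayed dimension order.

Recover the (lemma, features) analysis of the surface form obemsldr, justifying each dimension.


underlying: opem-sl-dr
ASPECT=zo - signalled by the affix -dr
CLASS=ne - signalled by the affix -sl
check: opemsldr -> obemsldr
lemma: opem; ASPECT=zo; CLASS=ne


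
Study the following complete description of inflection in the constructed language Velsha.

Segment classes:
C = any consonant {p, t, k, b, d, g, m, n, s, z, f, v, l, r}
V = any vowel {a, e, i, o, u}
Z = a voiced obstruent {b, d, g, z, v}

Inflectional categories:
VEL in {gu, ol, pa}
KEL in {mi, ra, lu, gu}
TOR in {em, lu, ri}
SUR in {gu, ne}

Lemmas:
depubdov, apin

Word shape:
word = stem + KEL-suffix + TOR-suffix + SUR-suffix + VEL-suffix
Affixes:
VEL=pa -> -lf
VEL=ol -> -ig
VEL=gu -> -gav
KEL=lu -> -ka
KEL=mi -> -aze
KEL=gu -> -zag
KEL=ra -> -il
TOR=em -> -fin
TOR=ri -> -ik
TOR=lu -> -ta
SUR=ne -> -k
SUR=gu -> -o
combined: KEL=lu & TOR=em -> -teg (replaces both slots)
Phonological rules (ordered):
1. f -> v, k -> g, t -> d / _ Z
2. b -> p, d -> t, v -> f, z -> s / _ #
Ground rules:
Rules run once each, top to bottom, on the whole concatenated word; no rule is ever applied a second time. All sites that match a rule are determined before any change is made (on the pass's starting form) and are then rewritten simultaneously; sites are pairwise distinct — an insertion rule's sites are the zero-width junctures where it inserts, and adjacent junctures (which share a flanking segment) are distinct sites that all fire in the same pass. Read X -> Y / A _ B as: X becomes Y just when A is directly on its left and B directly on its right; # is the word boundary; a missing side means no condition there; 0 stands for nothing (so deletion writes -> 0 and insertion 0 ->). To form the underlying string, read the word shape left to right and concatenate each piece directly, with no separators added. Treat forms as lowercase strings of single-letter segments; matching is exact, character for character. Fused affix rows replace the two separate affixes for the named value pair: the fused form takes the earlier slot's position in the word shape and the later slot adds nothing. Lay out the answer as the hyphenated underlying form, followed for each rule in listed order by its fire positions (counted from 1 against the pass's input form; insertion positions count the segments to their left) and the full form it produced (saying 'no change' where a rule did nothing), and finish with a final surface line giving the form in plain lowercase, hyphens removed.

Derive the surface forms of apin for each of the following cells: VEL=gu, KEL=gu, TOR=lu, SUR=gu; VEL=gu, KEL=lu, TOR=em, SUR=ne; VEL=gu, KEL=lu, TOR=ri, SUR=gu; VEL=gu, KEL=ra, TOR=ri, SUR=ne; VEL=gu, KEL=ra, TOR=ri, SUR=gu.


cell VEL=gu, KEL=gu, TOR=lu, SUR=gu:
underlying: apin-zag-ta-o-gav
1. f -> v, k -> g, t -> d / _ Z: no change
2. b -> p, d -> t, v -> f, z -> s / _ #: fires at position(s) 13: apinzagtaogaf
surface: apinzagtaogaf

cell VEL=gu, KEL=lu, TOR=em, SUR=ne:
underlying: apin-teg-k-gav
1. f -> v, k -> g, t -> d / _ Z: fires at position(s) 8: apintegggav
2. b -> p, d -> t, v -> f, z -> s / _ #: fires at position(s) 11: apintegggaf
surface: apintegggaf

cell VEL=gu, KEL=lu, TOR=ri, SUR=gu:
underlying: apin-ka-ik-o-gav
1. f -> v, k -> g, t -> d / _ Z: no change
2. b -> p, d -> t, v -> f, z -> s / _ #: fires at position(s) 12: apinkaikogaf
surface: apinkaikogaf

cell VEL=gu, KEL=ra, TOR=ri, SUR=ne:
underlying: apin-il-ik-k-gav
1. f -> v, k -> g, t -> d / _ Z: fires at position(s) 9: apinilikggav
2. b -> p, d -> t, v -> f, z -> s / _ #: fires at position(s) 12: apinilikggaf
surface: apinilikggaf

cell VEL=gu, KEL=ra, TOR=ri, SUR=gu:
underlying: apin-il-ik-o-gav
1. f -> v, k -> g, t -> d / _ Z: no change
2. b -> p, d -> t, v -> f, z -> s / _ #: fires at position(s) 12: apinilikogaf
surface: apinilikogaf


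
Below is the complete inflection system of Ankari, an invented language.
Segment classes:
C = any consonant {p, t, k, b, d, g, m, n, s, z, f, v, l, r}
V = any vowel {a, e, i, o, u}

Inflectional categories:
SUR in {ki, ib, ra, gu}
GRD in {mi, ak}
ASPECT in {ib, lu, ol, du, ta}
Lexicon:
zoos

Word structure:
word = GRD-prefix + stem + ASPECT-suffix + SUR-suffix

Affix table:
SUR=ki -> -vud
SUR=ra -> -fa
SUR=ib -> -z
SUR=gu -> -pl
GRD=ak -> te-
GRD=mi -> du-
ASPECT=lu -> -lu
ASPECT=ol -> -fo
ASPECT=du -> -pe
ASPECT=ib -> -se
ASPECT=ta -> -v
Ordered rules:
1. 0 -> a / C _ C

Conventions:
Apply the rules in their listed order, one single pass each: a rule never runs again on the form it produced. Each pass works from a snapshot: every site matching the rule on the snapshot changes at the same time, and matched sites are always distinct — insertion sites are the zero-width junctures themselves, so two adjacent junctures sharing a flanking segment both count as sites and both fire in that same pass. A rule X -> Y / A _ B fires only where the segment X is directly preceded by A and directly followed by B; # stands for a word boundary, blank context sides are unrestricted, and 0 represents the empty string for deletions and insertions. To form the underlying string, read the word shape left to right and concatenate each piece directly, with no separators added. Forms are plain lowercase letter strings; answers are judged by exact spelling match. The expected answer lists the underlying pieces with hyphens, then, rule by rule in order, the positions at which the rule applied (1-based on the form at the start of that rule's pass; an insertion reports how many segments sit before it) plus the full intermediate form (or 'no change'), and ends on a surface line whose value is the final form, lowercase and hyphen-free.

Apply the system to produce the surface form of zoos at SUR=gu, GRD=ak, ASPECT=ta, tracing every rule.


underlying: te-zoos-v-pl
1. 0 -> a / C _ C: inserts after position(s) 6, 7, 8: tezoosavapal
surface: tezoosavapal


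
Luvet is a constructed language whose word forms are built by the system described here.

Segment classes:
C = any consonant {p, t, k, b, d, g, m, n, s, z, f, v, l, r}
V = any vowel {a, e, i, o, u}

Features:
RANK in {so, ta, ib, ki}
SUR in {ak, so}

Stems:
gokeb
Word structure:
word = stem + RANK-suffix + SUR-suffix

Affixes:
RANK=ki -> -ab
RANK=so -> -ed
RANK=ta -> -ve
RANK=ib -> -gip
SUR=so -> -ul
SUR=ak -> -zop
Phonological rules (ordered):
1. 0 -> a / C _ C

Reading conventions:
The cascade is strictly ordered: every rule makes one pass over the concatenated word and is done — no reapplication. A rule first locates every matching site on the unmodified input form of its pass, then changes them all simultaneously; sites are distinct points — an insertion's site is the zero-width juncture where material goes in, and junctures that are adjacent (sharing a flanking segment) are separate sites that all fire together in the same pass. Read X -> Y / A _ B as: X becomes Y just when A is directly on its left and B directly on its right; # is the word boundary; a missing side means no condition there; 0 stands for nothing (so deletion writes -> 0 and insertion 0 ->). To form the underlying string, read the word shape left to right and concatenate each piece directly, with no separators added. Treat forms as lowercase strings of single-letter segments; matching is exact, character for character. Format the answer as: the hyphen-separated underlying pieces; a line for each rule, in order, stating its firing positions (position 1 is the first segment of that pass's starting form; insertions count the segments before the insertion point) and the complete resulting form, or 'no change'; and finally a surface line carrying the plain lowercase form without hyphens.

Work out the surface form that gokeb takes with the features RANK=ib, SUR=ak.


underlying: gokeb-gip-zop
1. 0 -> a / C _ C: inserts after position(s) 5, 8: gokebagipazop
surface: gokebagipazop


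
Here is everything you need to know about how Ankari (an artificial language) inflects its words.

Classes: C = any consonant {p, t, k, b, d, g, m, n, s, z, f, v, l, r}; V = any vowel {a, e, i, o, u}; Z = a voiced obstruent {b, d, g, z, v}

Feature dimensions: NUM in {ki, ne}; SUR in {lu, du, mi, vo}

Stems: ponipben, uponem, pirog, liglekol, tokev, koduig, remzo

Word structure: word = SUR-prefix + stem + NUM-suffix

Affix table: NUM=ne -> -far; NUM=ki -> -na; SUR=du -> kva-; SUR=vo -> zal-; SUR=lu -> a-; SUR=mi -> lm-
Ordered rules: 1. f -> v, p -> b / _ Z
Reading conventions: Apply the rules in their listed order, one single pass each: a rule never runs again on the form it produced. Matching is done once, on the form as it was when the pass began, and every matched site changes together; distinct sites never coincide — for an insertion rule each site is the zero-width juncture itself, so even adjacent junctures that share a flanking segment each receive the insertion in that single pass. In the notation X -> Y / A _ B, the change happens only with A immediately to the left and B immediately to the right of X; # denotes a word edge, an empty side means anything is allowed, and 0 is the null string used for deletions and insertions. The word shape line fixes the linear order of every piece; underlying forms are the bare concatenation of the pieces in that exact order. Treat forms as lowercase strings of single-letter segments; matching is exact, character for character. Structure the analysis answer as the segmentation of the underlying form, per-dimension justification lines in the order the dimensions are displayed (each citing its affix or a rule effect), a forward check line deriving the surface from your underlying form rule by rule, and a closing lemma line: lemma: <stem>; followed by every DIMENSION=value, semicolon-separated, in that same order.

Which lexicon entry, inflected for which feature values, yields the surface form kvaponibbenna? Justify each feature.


underlying: kva-ponipben-na
NUM=ki - signalled by the affix -na
SUR=du - signalled by the affix kva-
check: kvaponipbenna -> kvaponibbenna
lemma: ponipben; NUM=ki; SUR=du
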